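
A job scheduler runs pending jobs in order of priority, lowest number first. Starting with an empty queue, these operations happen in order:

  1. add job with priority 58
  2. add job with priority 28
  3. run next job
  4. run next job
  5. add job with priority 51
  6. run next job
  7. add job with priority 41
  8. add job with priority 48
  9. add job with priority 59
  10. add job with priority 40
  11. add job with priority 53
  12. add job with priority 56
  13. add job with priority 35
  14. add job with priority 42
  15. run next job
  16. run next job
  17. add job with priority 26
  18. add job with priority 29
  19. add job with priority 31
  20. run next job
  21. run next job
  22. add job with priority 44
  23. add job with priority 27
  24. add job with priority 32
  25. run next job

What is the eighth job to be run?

insert 58 → {58}
insert 28 → {28, 58}
run next job → 28; now {58}
run next job → 58; now {}
insert 51 → {51}
run next job → 51; now {}
insert 41 → {41}
insert 48 → {41, 48}
insert 59 → {41, 48, 59}
insert 40 → {40, 41, 48, 59}
insert 53 → {40, 41, 48, 53, 59}
insert 56 → {40, 41, 48, 53, 56, 59}
insert 35 → {35, 40, 41, 48, 53, 56, 59}
insert 42 → {35, 40, 41, 42, 48, 53, 56, 59}
run next job → 35; now {40, 41, 42, 48, 53, 56, 59}
run next job → 40; now {41, 42, 48, 53, 56, 59}
insert 26 → {26, 41, 42, 48, 53, 56, 59}
insert 29 → {26, 29, 41, 42, 48, 53, 56, 59}
insert 31 → {26, 29, 31, 41, 42, 48, 53, 56, 59}
run next job → 26; now {29, 31, 41, 42, 48, 53, 56, 59}
run next job → 29; now {31, 41, 42, 48, 53, 56, 59}
insert 44 → {31, 41, 42, 44, 48, 53, 56, 59}
insert 27 → {27, 31, 41, 42, 44, 48, 53, 56, 59}
insert 32 → {27, 31, 32, 41, 42, 44, 48, 53, 56, 59}
run next job → 27; now {31, 32, 41, 42, 44, 48, 53, 56, 59}

27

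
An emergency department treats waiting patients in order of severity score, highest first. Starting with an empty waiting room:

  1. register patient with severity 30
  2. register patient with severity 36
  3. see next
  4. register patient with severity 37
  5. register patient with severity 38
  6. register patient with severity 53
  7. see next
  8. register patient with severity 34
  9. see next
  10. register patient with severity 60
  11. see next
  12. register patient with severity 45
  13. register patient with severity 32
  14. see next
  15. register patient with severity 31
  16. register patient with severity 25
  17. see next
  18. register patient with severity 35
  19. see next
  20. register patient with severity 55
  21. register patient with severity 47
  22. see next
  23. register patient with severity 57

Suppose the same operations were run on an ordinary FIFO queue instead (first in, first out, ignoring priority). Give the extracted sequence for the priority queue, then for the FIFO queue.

insert 30 → {30}
insert 36 → {36, 30}
see next → 36; now {30}
insert 37 → {37, 30}
insert 38 → {38, 37, 30}
insert 53 → {53, 38, 37, 30}
see next → 53; now {38, 37, 30}
insert 34 → {38, 37, 34, 30}
see next → 38; now {37, 34, 30}
insert 60 → {60, 37, 34, 30}
see next → 60; now {37, 34, 30}
insert 45 → {45, 37, 34, 30}
insert 32 → {45, 37, 34, 32, 30}
see next → 45; now {37, 34, 32, 30}
insert 31 → {37, 34, 32, 31, 30}
insert 25 → {37, 34, 32, 31, 30, 25}
see next → 37; now {34, 32, 31, 30, 25}
insert 35 → {35, 34, 32, 31, 30, 25}
see next → 35; now {34, 32, 31, 30, 25}
insert 55 → {55, 34, 32, 31, 30, 25}
insert 47 → {55, 47, 34, 32, 31, 30, 25}
see next → 55; now {47, 34, 32, 31, 30, 25}
insert 57 → {57, 47, 34, 32, 31, 30, 25}

priority queue: [36, 53, 38, 60, 45, 37, 35, 55]; FIFO queue: 30, 36, 37, 38, 53, 34, 60, 45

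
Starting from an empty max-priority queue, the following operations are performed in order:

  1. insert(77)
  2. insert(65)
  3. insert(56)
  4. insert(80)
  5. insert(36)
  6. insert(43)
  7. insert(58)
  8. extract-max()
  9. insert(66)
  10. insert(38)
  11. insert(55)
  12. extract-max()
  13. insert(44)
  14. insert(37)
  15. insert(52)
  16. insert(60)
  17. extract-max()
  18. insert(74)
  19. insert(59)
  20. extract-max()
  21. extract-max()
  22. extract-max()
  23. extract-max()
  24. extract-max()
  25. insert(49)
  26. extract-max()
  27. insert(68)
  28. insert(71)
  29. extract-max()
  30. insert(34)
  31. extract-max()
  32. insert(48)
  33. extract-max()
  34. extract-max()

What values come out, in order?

80, 77, 66, 74, 65, 60, 59, 58, 56, 71, 68, 55, 52

insert 77 → {77}
insert 65 → {77, 65}
insert 56 → {77, 65, 56}
insert 80 → {80, 77, 65, 56}
insert 36 → {80, 77, 65, 56, 36}
insert 43 → {80, 77, 65, 56, 43, 36}
insert 58 → {80, 77, 65, 58, 56, 43, 36}
extract-max → 80; now {77, 65, 58, 56, 43, 36}
insert 66 → {77, 66, 65, 58, 56, 43, 36}
insert 38 → {77, 66, 65, 58, 56, 43, 38, 36}
insert 55 → {77, 66, 65, 58, 56, 55, 43, 38, 36}
extract-max → 77; now {66, 65, 58, 56, 55, 43, 38, 36}
insert 44 → {66, 65, 58, 56, 55, 44, 43, 38, 36}
insert 37 → {66, 65, 58, 56, 55, 44, 43, 38, 37, 36}
insert 52 → {66, 65, 58, 56, 55, 52, 44, 43, 38, 37, 36}
insert 60 → {66, 65, 60, 58, 56, 55, 52, 44, 43, 38, 37, 36}
extract-max → 66; now {65, 60, 58, 56, 55, 52, 44, 43, 38, 37, 36}
insert 74 → {74, 65, 60, 58, 56, 55, 52, 44, 43, 38, 37, 36}
insert 59 → {74, 65, 60, 59, 58, 56, 55, 52, 44, 43, 38, 37, 36}
extract-max → 74; now {65, 60, 59, 58, 56, 55, 52, 44, 43, 38, 37, 36}
extract-max → 65; now {60, 59, 58, 56, 55, 52, 44, 43, 38, 37, 36}
extract-max → 60; now {59, 58, 56, 55, 52, 44, 43, 38, 37, 36}
extract-max → 59; now {58, 56, 55, 52, 44, 43, 38, 37, 36}
extract-max → 58; now {56, 55, 52, 44, 43, 38, 37, 36}
insert 49 → {56, 55, 52, 49, 44, 43, 38, 37, 36}
extract-max → 56; now {55, 52, 49, 44, 43, 38, 37, 36}
insert 68 → {68, 55, 52, 49, 44, 43, 38, 37, 36}
insert 71 → {71, 68, 55, 52, 49, 44, 43, 38, 37, 36}
extract-max → 71; now {68, 55, 52, 49, 44, 43, 38, 37, 36}
insert 34 → {68, 55, 52, 49, 44, 43, 38, 37, 36, 34}
extract-max → 68; now {55, 52, 49, 44, 43, 38, 37, 36, 34}
insert 48 → {55, 52, 49, 48, 44, 43, 38, 37, 36, 34}
extract-max → 55; now {52, 49, 48, 44, 43, 38, 37, 36, 34}
extract-max → 52; now {49, 48, 44, 43, 38, 37, 36, 34}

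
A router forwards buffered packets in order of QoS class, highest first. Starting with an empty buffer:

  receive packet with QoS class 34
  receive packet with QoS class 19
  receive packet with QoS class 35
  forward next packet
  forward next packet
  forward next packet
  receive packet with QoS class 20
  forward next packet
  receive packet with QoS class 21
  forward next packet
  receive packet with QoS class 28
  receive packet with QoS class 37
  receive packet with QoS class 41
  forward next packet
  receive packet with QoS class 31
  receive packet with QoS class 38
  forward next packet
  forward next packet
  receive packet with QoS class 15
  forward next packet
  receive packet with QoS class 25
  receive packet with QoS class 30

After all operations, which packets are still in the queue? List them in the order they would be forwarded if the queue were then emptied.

insert 34 → {34}
insert 19 → {34, 19}
insert 35 → {35, 34, 19}
forward next packet → 35; now {34, 19}
forward next packet → 34; now {19}
forward next packet → 19; now {}
insert 20 → {20}
forward next packet → 20; now {}
insert 21 → {21}
forward next packet → 21; now {}
insert 28 → {28}
insert 37 → {37, 28}
insert 41 → {41, 37, 28}
forward next packet → 41; now {37, 28}
insert 31 → {37, 31, 28}
insert 38 → {38, 37, 31, 28}
forward next packet → 38; now {37, 31, 28}
forward next packet → 37; now {31, 28}
insert 15 → {31, 28, 15}
forward next packet → 31; now {28, 15}
insert 25 → {28, 25, 15}
insert 30 → {30, 28, 25, 15}

30 → 28 → 25 → 15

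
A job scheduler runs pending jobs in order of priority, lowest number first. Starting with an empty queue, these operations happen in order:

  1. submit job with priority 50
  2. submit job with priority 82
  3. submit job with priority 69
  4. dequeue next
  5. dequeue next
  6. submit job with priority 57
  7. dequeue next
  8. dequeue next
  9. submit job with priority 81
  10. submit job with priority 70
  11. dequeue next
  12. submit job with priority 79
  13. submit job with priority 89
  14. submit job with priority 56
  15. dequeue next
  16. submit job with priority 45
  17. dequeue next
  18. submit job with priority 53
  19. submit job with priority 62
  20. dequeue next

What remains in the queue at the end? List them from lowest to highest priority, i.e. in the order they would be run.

62 → 79 → 81 → 89

insert 50 → {50}
insert 82 → {50, 82}
insert 69 → {50, 69, 82}
dequeue next → 50; now {69, 82}
dequeue next → 69; now {82}
insert 57 → {57, 82}
dequeue next → 57; now {82}
dequeue next → 82; now {}
insert 81 → {81}
insert 70 → {70, 81}
dequeue next → 70; now {81}
insert 79 → {79, 81}
insert 89 → {79, 81, 89}
insert 56 → {56, 79, 81, 89}
dequeue next → 56; now {79, 81, 89}
insert 45 → {45, 79, 81, 89}
dequeue next → 45; now {79, 81, 89}
insert 53 → {53, 79, 81, 89}
insert 62 → {53, 62, 79, 81, 89}
dequeue next → 53; now {62, 79, 81, 89}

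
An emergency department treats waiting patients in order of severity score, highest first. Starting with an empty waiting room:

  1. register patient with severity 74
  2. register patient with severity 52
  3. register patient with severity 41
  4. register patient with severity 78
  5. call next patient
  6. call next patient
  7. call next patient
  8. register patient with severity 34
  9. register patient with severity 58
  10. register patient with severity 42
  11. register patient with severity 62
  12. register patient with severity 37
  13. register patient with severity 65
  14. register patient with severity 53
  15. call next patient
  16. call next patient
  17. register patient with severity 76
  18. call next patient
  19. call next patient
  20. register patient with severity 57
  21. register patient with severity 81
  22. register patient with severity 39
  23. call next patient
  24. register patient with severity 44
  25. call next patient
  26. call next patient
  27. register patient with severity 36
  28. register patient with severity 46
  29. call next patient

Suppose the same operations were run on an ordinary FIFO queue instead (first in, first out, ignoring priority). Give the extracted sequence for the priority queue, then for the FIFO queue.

priority queue: 78 → 74 → 52 → 65 → 62 → 76 → 58 → 81 → 57 → 53 → 46; FIFO queue: [74, 52, 41, 78, 34, 58, 42, 62, 37, 65, 53]

insert 74 → {74}
insert 52 → {74, 52}
insert 41 → {74, 52, 41}
insert 78 → {78, 74, 52, 41}
call next patient → 78; now {74, 52, 41}
call next patient → 74; now {52, 41}
call next patient → 52; now {41}
insert 34 → {41, 34}
insert 58 → {58, 41, 34}
insert 42 → {58, 42, 41, 34}
insert 62 → {62, 58, 42, 41, 34}
insert 37 → {62, 58, 42, 41, 37, 34}
insert 65 → {65, 62, 58, 42, 41, 37, 34}
insert 53 → {65, 62, 58, 53, 42, 41, 37, 34}
call next patient → 65; now {62, 58, 53, 42, 41, 37, 34}
call next patient → 62; now {58, 53, 42, 41, 37, 34}
insert 76 → {76, 58, 53, 42, 41, 37, 34}
call next patient → 76; now {58, 53, 42, 41, 37, 34}
call next patient → 58; now {53, 42, 41, 37, 34}
insert 57 → {57, 53, 42, 41, 37, 34}
insert 81 → {81, 57, 53, 42, 41, 37, 34}
insert 39 → {81, 57, 53, 42, 41, 39, 37, 34}
call next patient → 81; now {57, 53, 42, 41, 39, 37, 34}
insert 44 → {57, 53, 44, 42, 41, 39, 37, 34}
call next patient → 57; now {53, 44, 42, 41, 39, 37, 34}
call next patient → 53; now {44, 42, 41, 39, 37, 34}
insert 36 → {44, 42, 41, 39, 37, 36, 34}
insert 46 → {46, 44, 42, 41, 39, 37, 36, 34}
call next patient → 46; now {44, 42, 41, 39, 37, 36, 34}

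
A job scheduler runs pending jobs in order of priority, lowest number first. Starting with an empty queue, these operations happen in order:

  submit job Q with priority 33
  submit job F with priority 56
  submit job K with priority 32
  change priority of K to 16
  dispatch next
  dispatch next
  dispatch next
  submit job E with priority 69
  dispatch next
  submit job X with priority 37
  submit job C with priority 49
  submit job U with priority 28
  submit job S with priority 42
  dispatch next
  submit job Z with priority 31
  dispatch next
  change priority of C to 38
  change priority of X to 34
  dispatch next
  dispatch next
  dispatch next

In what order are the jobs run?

add Q (priority 33) → {Q:33}
add F (priority 56) → {Q:33, F:56}
add K (priority 32) → {K:32, Q:33, F:56}
update K to priority 16 → {K:16, Q:33, F:56}
dispatch next → K; now {Q:33, F:56}
dispatch next → Q; now {F:56}
dispatch next → F; now {}
add E (priority 69) → {E:69}
dispatch next → E; now {}
add X (priority 37) → {X:37}
add C (priority 49) → {X:37, C:49}
add U (priority 28) → {U:28, X:37, C:49}
add S (priority 42) → {U:28, X:37, S:42, C:49}
dispatch next → U; now {X:37, S:42, C:49}
add Z (priority 31) → {Z:31, X:37, S:42, C:49}
dispatch next → Z; now {X:37, S:42, C:49}
update C to priority 38 → {X:37, C:38, S:42}
update X to priority 34 → {X:34, C:38, S:42}
dispatch next → X; now {C:38, S:42}
dispatch next → C; now {S:42}
dispatch next → S; now {}

K → Q → F → E → U → Z → X → C → S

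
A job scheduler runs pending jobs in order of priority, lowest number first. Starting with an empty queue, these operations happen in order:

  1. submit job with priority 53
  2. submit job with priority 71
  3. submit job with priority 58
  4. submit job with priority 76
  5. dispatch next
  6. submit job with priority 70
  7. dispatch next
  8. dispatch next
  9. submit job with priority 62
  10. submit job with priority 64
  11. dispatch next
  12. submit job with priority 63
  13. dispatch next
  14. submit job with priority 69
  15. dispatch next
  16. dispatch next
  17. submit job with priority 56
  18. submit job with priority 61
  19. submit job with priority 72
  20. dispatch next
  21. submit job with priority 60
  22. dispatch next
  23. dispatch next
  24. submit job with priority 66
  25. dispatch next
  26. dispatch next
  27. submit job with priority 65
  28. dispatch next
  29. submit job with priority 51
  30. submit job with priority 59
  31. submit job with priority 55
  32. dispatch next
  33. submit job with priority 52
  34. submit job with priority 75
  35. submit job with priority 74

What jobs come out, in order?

insert 53 → {53}
insert 71 → {53, 71}
insert 58 → {53, 58, 71}
insert 76 → {53, 58, 71, 76}
dispatch next → 53; now {58, 71, 76}
insert 70 → {58, 70, 71, 76}
dispatch next → 58; now {70, 71, 76}
dispatch next → 70; now {71, 76}
insert 62 → {62, 71, 76}
insert 64 → {62, 64, 71, 76}
dispatch next → 62; now {64, 71, 76}
insert 63 → {63, 64, 71, 76}
dispatch next → 63; now {64, 71, 76}
insert 69 → {64, 69, 71, 76}
dispatch next → 64; now {69, 71, 76}
dispatch next → 69; now {71, 76}
insert 56 → {56, 71, 76}
insert 61 → {56, 61, 71, 76}
insert 72 → {56, 61, 71, 72, 76}
dispatch next → 56; now {61, 71, 72, 76}
insert 60 → {60, 61, 71, 72, 76}
dispatch next → 60; now {61, 71, 72, 76}
dispatch next → 61; now {71, 72, 76}
insert 66 → {66, 71, 72, 76}
dispatch next → 66; now {71, 72, 76}
dispatch next → 71; now {72, 76}
insert 65 → {65, 72, 76}
dispatch next → 65; now {72, 76}
insert 51 → {51, 72, 76}
insert 59 → {51, 59, 72, 76}
insert 55 → {51, 55, 59, 72, 76}
dispatch next → 51; now {55, 59, 72, 76}
insert 52 → {52, 55, 59, 72, 76}
insert 75 → {52, 55, 59, 72, 75, 76}
insert 74 → {52, 55, 59, 72, 74, 75, 76}

53 → 58 → 70 → 62 → 63 → 64 → 69 → 56 → 60 → 61 → 66 → 71 → 65 → 51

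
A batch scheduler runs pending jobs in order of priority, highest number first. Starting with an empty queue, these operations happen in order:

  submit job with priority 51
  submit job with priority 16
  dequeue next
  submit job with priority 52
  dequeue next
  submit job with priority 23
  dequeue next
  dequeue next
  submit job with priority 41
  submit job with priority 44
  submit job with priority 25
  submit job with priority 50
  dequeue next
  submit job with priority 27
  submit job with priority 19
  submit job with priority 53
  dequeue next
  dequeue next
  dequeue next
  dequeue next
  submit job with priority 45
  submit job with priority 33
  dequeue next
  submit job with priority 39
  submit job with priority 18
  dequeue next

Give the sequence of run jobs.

insert 51 → {51}
insert 16 → {51, 16}
dequeue next → 51; now {16}
insert 52 → {52, 16}
dequeue next → 52; now {16}
insert 23 → {23, 16}
dequeue next → 23; now {16}
dequeue next → 16; now {}
insert 41 → {41}
insert 44 → {44, 41}
insert 25 → {44, 41, 25}
insert 50 → {50, 44, 41, 25}
dequeue next → 50; now {44, 41, 25}
insert 27 → {44, 41, 27, 25}
insert 19 → {44, 41, 27, 25, 19}
insert 53 → {53, 44, 41, 27, 25, 19}
dequeue next → 53; now {44, 41, 27, 25, 19}
dequeue next → 44; now {41, 27, 25, 19}
dequeue next → 41; now {27, 25, 19}
dequeue next → 27; now {25, 19}
insert 45 → {45, 25, 19}
insert 33 → {45, 33, 25, 19}
dequeue next → 45; now {33, 25, 19}
insert 39 → {39, 33, 25, 19}
insert 18 → {39, 33, 25, 19, 18}
dequeue next → 39; now {33, 25, 19, 18}

[51, 52, 23, 16, 50, 53, 44, 41, 27, 45, 39]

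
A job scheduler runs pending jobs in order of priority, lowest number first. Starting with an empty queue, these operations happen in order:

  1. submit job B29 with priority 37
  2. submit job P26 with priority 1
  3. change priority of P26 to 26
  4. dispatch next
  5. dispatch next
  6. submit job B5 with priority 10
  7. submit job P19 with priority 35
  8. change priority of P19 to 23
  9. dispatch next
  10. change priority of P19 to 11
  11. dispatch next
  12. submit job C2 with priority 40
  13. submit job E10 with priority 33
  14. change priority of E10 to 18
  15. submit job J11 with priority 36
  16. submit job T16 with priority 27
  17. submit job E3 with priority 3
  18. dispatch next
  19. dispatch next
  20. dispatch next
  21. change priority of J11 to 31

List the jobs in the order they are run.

[P26, B29, B5, P19, E3, E10, T16]

add B29 (priority 37) → {B29:37}
add P26 (priority 1) → {P26:1, B29:37}
update P26 to priority 26 → {P26:26, B29:37}
dispatch next → P26; now {B29:37}
dispatch next → B29; now {}
add B5 (priority 10) → {B5:10}
add P19 (priority 35) → {B5:10, P19:35}
update P19 to priority 23 → {B5:10, P19:23}
dispatch next → B5; now {P19:23}
update P19 to priority 11 → {P19:11}
dispatch next → P19; now {}
add C2 (priority 40) → {C2:40}
add E10 (priority 33) → {E10:33, C2:40}
update E10 to priority 18 → {E10:18, C2:40}
add J11 (priority 36) → {E10:18, J11:36, C2:40}
add T16 (priority 27) → {E10:18, T16:27, J11:36, C2:40}
add E3 (priority 3) → {E3:3, E10:18, T16:27, J11:36, C2:40}
dispatch next → E3; now {E10:18, T16:27, J11:36, C2:40}
dispatch next → E10; now {T16:27, J11:36, C2:40}
dispatch next → T16; now {J11:36, C2:40}
update J11 to priority 31 → {J11:31, C2:40}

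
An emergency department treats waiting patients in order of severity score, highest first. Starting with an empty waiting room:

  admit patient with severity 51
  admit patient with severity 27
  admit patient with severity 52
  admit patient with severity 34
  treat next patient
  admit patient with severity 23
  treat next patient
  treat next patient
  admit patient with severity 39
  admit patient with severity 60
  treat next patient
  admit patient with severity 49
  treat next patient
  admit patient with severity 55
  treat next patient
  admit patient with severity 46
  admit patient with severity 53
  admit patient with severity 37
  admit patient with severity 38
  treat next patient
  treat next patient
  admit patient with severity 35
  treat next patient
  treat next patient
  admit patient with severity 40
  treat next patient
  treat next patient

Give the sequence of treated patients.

insert 51 → {51}
insert 27 → {51, 27}
insert 52 → {52, 51, 27}
insert 34 → {52, 51, 34, 27}
treat next patient → 52; now {51, 34, 27}
insert 23 → {51, 34, 27, 23}
treat next patient → 51; now {34, 27, 23}
treat next patient → 34; now {27, 23}
insert 39 → {39, 27, 23}
insert 60 → {60, 39, 27, 23}
treat next patient → 60; now {39, 27, 23}
insert 49 → {49, 39, 27, 23}
treat next patient → 49; now {39, 27, 23}
insert 55 → {55, 39, 27, 23}
treat next patient → 55; now {39, 27, 23}
insert 46 → {46, 39, 27, 23}
insert 53 → {53, 46, 39, 27, 23}
insert 37 → {53, 46, 39, 37, 27, 23}
insert 38 → {53, 46, 39, 38, 37, 27, 23}
treat next patient → 53; now {46, 39, 38, 37, 27, 23}
treat next patient → 46; now {39, 38, 37, 27, 23}
insert 35 → {39, 38, 37, 35, 27, 23}
treat next patient → 39; now {38, 37, 35, 27, 23}
treat next patient → 38; now {37, 35, 27, 23}
insert 40 → {40, 37, 35, 27, 23}
treat next patient → 40; now {37, 35, 27, 23}
treat next patient → 37; now {35, 27, 23}

52 → 51 → 34 → 60 → 49 → 55 → 53 → 46 → 39 → 38 → 40 → 37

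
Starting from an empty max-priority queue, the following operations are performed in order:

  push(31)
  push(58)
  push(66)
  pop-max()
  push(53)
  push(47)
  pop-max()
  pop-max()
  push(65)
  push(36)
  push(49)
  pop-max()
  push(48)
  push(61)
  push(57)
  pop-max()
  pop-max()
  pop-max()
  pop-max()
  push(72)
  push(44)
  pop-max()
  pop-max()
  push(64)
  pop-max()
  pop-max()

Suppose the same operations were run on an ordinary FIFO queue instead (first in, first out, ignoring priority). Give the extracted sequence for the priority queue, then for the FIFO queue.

priority queue: 66, 58, 53, 65, 61, 57, 49, 48, 72, 47, 64, 44; FIFO queue: 31, 58, 66, 53, 47, 65, 36, 49, 48, 61, 57, 72

insert 31 → {31}
insert 58 → {58, 31}
insert 66 → {66, 58, 31}
pop-max → 66; now {58, 31}
insert 53 → {58, 53, 31}
insert 47 → {58, 53, 47, 31}
pop-max → 58; now {53, 47, 31}
pop-max → 53; now {47, 31}
insert 65 → {65, 47, 31}
insert 36 → {65, 47, 36, 31}
insert 49 → {65, 49, 47, 36, 31}
pop-max → 65; now {49, 47, 36, 31}
insert 48 → {49, 48, 47, 36, 31}
insert 61 → {61, 49, 48, 47, 36, 31}
insert 57 → {61, 57, 49, 48, 47, 36, 31}
pop-max → 61; now {57, 49, 48, 47, 36, 31}
pop-max → 57; now {49, 48, 47, 36, 31}
pop-max → 49; now {48, 47, 36, 31}
pop-max → 48; now {47, 36, 31}
insert 72 → {72, 47, 36, 31}
insert 44 → {72, 47, 44, 36, 31}
pop-max → 72; now {47, 44, 36, 31}
pop-max → 47; now {44, 36, 31}
insert 64 → {64, 44, 36, 31}
pop-max → 64; now {44, 36, 31}
pop-max → 44; now {36, 31}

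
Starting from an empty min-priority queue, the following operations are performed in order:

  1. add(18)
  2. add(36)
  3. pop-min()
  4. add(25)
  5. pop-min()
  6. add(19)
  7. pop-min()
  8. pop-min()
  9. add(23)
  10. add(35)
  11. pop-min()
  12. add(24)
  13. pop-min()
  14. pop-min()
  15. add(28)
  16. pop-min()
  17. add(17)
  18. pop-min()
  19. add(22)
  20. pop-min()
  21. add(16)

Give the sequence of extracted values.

insert 18 → {18}
insert 36 → {18, 36}
pop-min → 18; now {36}
insert 25 → {25, 36}
pop-min → 25; now {36}
insert 19 → {19, 36}
pop-min → 19; now {36}
pop-min → 36; now {}
insert 23 → {23}
insert 35 → {23, 35}
pop-min → 23; now {35}
insert 24 → {24, 35}
pop-min → 24; now {35}
pop-min → 35; now {}
insert 28 → {28}
pop-min → 28; now {}
insert 17 → {17}
pop-min → 17; now {}
insert 22 → {22}
pop-min → 22; now {}
insert 16 → {16}

[18, 25, 19, 36, 23, 24, 35, 28, 17, 22]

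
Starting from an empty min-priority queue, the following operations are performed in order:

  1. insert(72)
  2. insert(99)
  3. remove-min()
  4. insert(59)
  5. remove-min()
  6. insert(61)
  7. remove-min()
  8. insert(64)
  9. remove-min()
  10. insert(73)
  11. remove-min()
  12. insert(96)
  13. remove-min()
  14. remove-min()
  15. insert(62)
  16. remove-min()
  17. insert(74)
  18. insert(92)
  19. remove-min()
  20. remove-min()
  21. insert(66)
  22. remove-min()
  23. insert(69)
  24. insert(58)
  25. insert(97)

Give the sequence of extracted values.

insert 72 → {72}
insert 99 → {72, 99}
remove-min → 72; now {99}
insert 59 → {59, 99}
remove-min → 59; now {99}
insert 61 → {61, 99}
remove-min → 61; now {99}
insert 64 → {64, 99}
remove-min → 64; now {99}
insert 73 → {73, 99}
remove-min → 73; now {99}
insert 96 → {96, 99}
remove-min → 96; now {99}
remove-min → 99; now {}
insert 62 → {62}
remove-min → 62; now {}
insert 74 → {74}
insert 92 → {74, 92}
remove-min → 74; now {92}
remove-min → 92; now {}
insert 66 → {66}
remove-min → 66; now {}
insert 69 → {69}
insert 58 → {58, 69}
insert 97 → {58, 69, 97}

[72, 59, 61, 64, 73, 96, 99, 62, 74, 92, 66]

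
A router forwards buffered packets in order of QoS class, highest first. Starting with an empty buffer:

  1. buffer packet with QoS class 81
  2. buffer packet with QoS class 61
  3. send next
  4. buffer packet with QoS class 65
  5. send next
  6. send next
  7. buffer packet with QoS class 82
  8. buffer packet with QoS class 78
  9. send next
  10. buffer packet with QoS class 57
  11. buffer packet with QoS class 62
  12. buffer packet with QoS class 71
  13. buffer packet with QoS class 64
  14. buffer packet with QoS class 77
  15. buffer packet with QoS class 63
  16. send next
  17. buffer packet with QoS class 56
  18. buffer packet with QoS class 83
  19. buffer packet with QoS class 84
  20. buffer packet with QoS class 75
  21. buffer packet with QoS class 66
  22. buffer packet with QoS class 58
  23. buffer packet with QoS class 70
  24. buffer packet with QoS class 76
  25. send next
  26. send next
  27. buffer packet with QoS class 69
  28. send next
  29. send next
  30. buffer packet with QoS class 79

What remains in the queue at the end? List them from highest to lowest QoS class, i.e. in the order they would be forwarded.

insert 81 → {81}
insert 61 → {81, 61}
send next → 81; now {61}
insert 65 → {65, 61}
send next → 65; now {61}
send next → 61; now {}
insert 82 → {82}
insert 78 → {82, 78}
send next → 82; now {78}
insert 57 → {78, 57}
insert 62 → {78, 62, 57}
insert 71 → {78, 71, 62, 57}
insert 64 → {78, 71, 64, 62, 57}
insert 77 → {78, 77, 71, 64, 62, 57}
insert 63 → {78, 77, 71, 64, 63, 62, 57}
send next → 78; now {77, 71, 64, 63, 62, 57}
insert 56 → {77, 71, 64, 63, 62, 57, 56}
insert 83 → {83, 77, 71, 64, 63, 62, 57, 56}
insert 84 → {84, 83, 77, 71, 64, 63, 62, 57, 56}
insert 75 → {84, 83, 77, 75, 71, 64, 63, 62, 57, 56}
insert 66 → {84, 83, 77, 75, 71, 66, 64, 63, 62, 57, 56}
insert 58 → {84, 83, 77, 75, 71, 66, 64, 63, 62, 58, 57, 56}
insert 70 → {84, 83, 77, 75, 71, 70, 66, 64, 63, 62, 58, 57, 56}
insert 76 → {84, 83, 77, 76, 75, 71, 70, 66, 64, 63, 62, 58, 57, 56}
send next → 84; now {83, 77, 76, 75, 71, 70, 66, 64, 63, 62, 58, 57, 56}
send next → 83; now {77, 76, 75, 71, 70, 66, 64, 63, 62, 58, 57, 56}
insert 69 → {77, 76, 75, 71, 70, 69, 66, 64, 63, 62, 58, 57, 56}
send next → 77; now {76, 75, 71, 70, 69, 66, 64, 63, 62, 58, 57, 56}
send next → 76; now {75, 71, 70, 69, 66, 64, 63, 62, 58, 57, 56}
insert 79 → {79, 75, 71, 70, 69, 66, 64, 63, 62, 58, 57, 56}

79 → 75 → 71 → 70 → 69 → 66 → 64 → 63 → 62 → 58 → 57 → 56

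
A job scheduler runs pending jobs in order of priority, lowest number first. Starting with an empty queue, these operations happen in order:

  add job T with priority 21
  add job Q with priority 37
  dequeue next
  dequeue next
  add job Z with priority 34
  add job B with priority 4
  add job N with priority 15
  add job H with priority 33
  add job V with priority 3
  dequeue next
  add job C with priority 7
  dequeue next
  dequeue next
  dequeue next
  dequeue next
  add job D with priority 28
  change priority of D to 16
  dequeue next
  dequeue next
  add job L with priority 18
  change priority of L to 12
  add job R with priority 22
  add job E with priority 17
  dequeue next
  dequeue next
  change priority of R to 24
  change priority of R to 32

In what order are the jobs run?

add T (priority 21) → {T:21}
add Q (priority 37) → {T:21, Q:37}
dequeue next → T; now {Q:37}
dequeue next → Q; now {}
add Z (priority 34) → {Z:34}
add B (priority 4) → {B:4, Z:34}
add N (priority 15) → {B:4, N:15, Z:34}
add H (priority 33) → {B:4, N:15, H:33, Z:34}
add V (priority 3) → {V:3, B:4, N:15, H:33, Z:34}
dequeue next → V; now {B:4, N:15, H:33, Z:34}
add C (priority 7) → {B:4, C:7, N:15, H:33, Z:34}
dequeue next → B; now {C:7, N:15, H:33, Z:34}
dequeue next → C; now {N:15, H:33, Z:34}
dequeue next → N; now {H:33, Z:34}
dequeue next → H; now {Z:34}
add D (priority 28) → {D:28, Z:34}
update D to priority 16 → {D:16, Z:34}
dequeue next → D; now {Z:34}
dequeue next → Z; now {}
add L (priority 18) → {L:18}
update L to priority 12 → {L:12}
add R (priority 22) → {L:12, R:22}
add E (priority 17) → {L:12, E:17, R:22}
dequeue next → L; now {E:17, R:22}
dequeue next → E; now {R:22}
update R to priority 24 → {R:24}
update R to priority 32 → {R:32}

T → Q → V → B → C → N → H → D → Z → L → E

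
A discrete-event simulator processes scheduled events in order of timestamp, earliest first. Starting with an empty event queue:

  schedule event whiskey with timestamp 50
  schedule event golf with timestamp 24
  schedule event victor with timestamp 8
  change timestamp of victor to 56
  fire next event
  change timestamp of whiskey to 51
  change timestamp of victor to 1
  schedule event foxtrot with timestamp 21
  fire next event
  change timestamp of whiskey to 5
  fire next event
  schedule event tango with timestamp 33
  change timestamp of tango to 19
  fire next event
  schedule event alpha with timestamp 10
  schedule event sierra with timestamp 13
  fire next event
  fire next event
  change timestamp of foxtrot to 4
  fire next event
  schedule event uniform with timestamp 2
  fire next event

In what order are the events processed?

golf, victor, whiskey, tango, alpha, sierra, foxtrot, uniform

add whiskey (timestamp 50) → {whiskey:50}
add golf (timestamp 24) → {golf:24, whiskey:50}
add victor (timestamp 8) → {victor:8, golf:24, whiskey:50}
update victor to timestamp 56 → {golf:24, whiskey:50, victor:56}
fire next event → golf; now {whiskey:50, victor:56}
update whiskey to timestamp 51 → {whiskey:51, victor:56}
update victor to timestamp 1 → {victor:1, whiskey:51}
add foxtrot (timestamp 21) → {victor:1, foxtrot:21, whiskey:51}
fire next event → victor; now {foxtrot:21, whiskey:51}
update whiskey to timestamp 5 → {whiskey:5, foxtrot:21}
fire next event → whiskey; now {foxtrot:21}
add tango (timestamp 33) → {foxtrot:21, tango:33}
update tango to timestamp 19 → {tango:19, foxtrot:21}
fire next event → tango; now {foxtrot:21}
add alpha (timestamp 10) → {alpha:10, foxtrot:21}
add sierra (timestamp 13) → {alpha:10, sierra:13, foxtrot:21}
fire next event → alpha; now {sierra:13, foxtrot:21}
fire next event → sierra; now {foxtrot:21}
update foxtrot to timestamp 4 → {foxtrot:4}
fire next event → foxtrot; now {}
add uniform (timestamp 2) → {uniform:2}
fire next event → uniform; now {}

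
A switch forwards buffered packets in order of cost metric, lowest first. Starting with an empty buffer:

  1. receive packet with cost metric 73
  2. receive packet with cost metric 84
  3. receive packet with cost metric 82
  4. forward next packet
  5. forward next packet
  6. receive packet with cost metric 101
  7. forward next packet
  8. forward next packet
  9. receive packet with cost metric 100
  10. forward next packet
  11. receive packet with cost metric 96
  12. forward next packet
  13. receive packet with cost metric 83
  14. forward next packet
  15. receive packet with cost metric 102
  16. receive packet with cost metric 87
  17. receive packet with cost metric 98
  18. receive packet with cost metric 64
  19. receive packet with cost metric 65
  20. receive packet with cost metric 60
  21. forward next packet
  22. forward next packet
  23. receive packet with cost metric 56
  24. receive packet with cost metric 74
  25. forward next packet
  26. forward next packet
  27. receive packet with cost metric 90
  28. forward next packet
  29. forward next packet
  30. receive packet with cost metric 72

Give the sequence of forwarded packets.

insert 73 → {73}
insert 84 → {73, 84}
insert 82 → {73, 82, 84}
forward next packet → 73; now {82, 84}
forward next packet → 82; now {84}
insert 101 → {84, 101}
forward next packet → 84; now {101}
forward next packet → 101; now {}
insert 100 → {100}
forward next packet → 100; now {}
insert 96 → {96}
forward next packet → 96; now {}
insert 83 → {83}
forward next packet → 83; now {}
insert 102 → {102}
insert 87 → {87, 102}
insert 98 → {87, 98, 102}
insert 64 → {64, 87, 98, 102}
insert 65 → {64, 65, 87, 98, 102}
insert 60 → {60, 64, 65, 87, 98, 102}
forward next packet → 60; now {64, 65, 87, 98, 102}
forward next packet → 64; now {65, 87, 98, 102}
insert 56 → {56, 65, 87, 98, 102}
insert 74 → {56, 65, 74, 87, 98, 102}
forward next packet → 56; now {65, 74, 87, 98, 102}
forward next packet → 65; now {74, 87, 98, 102}
insert 90 → {74, 87, 90, 98, 102}
forward next packet → 74; now {87, 90, 98, 102}
forward next packet → 87; now {90, 98, 102}
insert 72 → {72, 90, 98, 102}

73, 82, 84, 101, 100, 96, 83, 60, 64, 56, 65, 74, 87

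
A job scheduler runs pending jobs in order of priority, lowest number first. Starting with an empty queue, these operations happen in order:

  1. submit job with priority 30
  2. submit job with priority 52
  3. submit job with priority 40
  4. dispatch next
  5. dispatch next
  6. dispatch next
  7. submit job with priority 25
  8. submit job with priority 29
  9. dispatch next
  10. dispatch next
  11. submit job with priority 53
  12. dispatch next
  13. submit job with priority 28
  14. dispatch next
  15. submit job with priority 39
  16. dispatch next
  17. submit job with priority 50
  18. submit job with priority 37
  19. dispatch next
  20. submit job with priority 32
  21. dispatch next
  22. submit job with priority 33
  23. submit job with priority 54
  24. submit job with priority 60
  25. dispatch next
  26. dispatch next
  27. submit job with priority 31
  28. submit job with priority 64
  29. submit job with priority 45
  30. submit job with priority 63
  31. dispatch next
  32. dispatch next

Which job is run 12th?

insert 30 → {30}
insert 52 → {30, 52}
insert 40 → {30, 40, 52}
dispatch next → 30; now {40, 52}
dispatch next → 40; now {52}
dispatch next → 52; now {}
insert 25 → {25}
insert 29 → {25, 29}
dispatch next → 25; now {29}
dispatch next → 29; now {}
insert 53 → {53}
dispatch next → 53; now {}
insert 28 → {28}
dispatch next → 28; now {}
insert 39 → {39}
dispatch next → 39; now {}
insert 50 → {50}
insert 37 → {37, 50}
dispatch next → 37; now {50}
insert 32 → {32, 50}
dispatch next → 32; now {50}
insert 33 → {33, 50}
insert 54 → {33, 50, 54}
insert 60 → {33, 50, 54, 60}
dispatch next → 33; now {50, 54, 60}
dispatch next → 50; now {54, 60}
insert 31 → {31, 54, 60}
insert 64 → {31, 54, 60, 64}
insert 45 → {31, 45, 54, 60, 64}
insert 63 → {31, 45, 54, 60, 63, 64}
dispatch next → 31; now {45, 54, 60, 63, 64}
dispatch next → 45; now {54, 60, 63, 64}

50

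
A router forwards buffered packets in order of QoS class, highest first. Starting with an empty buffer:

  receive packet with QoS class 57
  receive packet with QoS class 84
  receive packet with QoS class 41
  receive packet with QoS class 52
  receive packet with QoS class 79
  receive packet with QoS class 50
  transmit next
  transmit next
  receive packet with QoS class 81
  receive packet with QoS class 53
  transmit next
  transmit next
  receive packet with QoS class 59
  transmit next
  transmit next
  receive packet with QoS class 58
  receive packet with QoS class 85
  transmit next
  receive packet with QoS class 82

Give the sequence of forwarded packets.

84 → 79 → 81 → 57 → 59 → 53 → 85

insert 57 → {57}
insert 84 → {84, 57}
insert 41 → {84, 57, 41}
insert 52 → {84, 57, 52, 41}
insert 79 → {84, 79, 57, 52, 41}
insert 50 → {84, 79, 57, 52, 50, 41}
transmit next → 84; now {79, 57, 52, 50, 41}
transmit next → 79; now {57, 52, 50, 41}
insert 81 → {81, 57, 52, 50, 41}
insert 53 → {81, 57, 53, 52, 50, 41}
transmit next → 81; now {57, 53, 52, 50, 41}
transmit next → 57; now {53, 52, 50, 41}
insert 59 → {59, 53, 52, 50, 41}
transmit next → 59; now {53, 52, 50, 41}
transmit next → 53; now {52, 50, 41}
insert 58 → {58, 52, 50, 41}
insert 85 → {85, 58, 52, 50, 41}
transmit next → 85; now {58, 52, 50, 41}
insert 82 → {82, 58, 52, 50, 41}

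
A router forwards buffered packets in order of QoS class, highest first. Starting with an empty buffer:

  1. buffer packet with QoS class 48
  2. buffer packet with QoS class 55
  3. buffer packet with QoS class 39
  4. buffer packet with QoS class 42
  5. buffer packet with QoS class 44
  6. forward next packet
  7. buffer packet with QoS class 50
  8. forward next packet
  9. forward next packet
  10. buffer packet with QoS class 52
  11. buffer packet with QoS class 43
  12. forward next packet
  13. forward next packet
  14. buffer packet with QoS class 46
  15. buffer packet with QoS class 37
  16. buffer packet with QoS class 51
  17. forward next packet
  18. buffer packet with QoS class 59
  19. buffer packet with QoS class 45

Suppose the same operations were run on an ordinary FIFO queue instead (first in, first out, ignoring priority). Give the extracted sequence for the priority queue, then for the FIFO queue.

insert 48 → {48}
insert 55 → {55, 48}
insert 39 → {55, 48, 39}
insert 42 → {55, 48, 42, 39}
insert 44 → {55, 48, 44, 42, 39}
forward next packet → 55; now {48, 44, 42, 39}
insert 50 → {50, 48, 44, 42, 39}
forward next packet → 50; now {48, 44, 42, 39}
forward next packet → 48; now {44, 42, 39}
insert 52 → {52, 44, 42, 39}
insert 43 → {52, 44, 43, 42, 39}
forward next packet → 52; now {44, 43, 42, 39}
forward next packet → 44; now {43, 42, 39}
insert 46 → {46, 43, 42, 39}
insert 37 → {46, 43, 42, 39, 37}
insert 51 → {51, 46, 43, 42, 39, 37}
forward next packet → 51; now {46, 43, 42, 39, 37}
insert 59 → {59, 46, 43, 42, 39, 37}
insert 45 → {59, 46, 45, 43, 42, 39, 37}

priority queue: 55, 50, 48, 52, 44, 51; FIFO queue: 48, 55, 39, 42, 44, 50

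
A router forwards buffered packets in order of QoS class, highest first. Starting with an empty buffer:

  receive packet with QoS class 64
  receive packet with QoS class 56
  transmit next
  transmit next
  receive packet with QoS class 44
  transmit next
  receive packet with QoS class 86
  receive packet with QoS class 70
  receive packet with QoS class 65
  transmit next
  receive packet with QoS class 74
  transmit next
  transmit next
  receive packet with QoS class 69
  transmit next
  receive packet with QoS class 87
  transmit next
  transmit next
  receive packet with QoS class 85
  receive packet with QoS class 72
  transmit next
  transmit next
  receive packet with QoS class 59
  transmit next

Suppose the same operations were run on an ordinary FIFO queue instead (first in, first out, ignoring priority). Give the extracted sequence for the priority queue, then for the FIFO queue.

priority queue: [64, 56, 44, 86, 74, 70, 69, 87, 65, 85, 72, 59]; FIFO queue: 64 → 56 → 44 → 86 → 70 → 65 → 74 → 69 → 87 → 85 → 72 → 59

insert 64 → {64}
insert 56 → {64, 56}
transmit next → 64; now {56}
transmit next → 56; now {}
insert 44 → {44}
transmit next → 44; now {}
insert 86 → {86}
insert 70 → {86, 70}
insert 65 → {86, 70, 65}
transmit next → 86; now {70, 65}
insert 74 → {74, 70, 65}
transmit next → 74; now {70, 65}
transmit next → 70; now {65}
insert 69 → {69, 65}
transmit next → 69; now {65}
insert 87 → {87, 65}
transmit next → 87; now {65}
transmit next → 65; now {}
insert 85 → {85}
insert 72 → {85, 72}
transmit next → 85; now {72}
transmit next → 72; now {}
insert 59 → {59}
transmit next → 59; now {}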